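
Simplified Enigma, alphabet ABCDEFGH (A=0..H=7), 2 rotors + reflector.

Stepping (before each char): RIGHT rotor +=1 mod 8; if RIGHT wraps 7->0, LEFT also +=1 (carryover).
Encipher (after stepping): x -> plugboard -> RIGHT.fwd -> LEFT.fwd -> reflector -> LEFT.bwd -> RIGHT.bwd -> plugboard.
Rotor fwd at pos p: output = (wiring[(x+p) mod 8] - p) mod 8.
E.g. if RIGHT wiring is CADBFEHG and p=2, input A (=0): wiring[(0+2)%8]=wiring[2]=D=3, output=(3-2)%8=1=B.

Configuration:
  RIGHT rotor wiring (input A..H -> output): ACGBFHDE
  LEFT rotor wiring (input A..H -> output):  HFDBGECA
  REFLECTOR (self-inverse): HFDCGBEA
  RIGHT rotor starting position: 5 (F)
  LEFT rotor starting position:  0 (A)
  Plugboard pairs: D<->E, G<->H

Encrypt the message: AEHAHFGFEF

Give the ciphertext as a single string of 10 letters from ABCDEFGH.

Answer: EHDEFGBHGD

Derivation:
Char 1 ('A'): step: R->6, L=0; A->plug->A->R->F->L->E->refl->G->L'->E->R'->D->plug->E
Char 2 ('E'): step: R->7, L=0; E->plug->D->R->H->L->A->refl->H->L'->A->R'->G->plug->H
Char 3 ('H'): step: R->0, L->1 (L advanced); H->plug->G->R->D->L->F->refl->B->L'->F->R'->E->plug->D
Char 4 ('A'): step: R->1, L=1; A->plug->A->R->B->L->C->refl->D->L'->E->R'->D->plug->E
Char 5 ('H'): step: R->2, L=1; H->plug->G->R->G->L->H->refl->A->L'->C->R'->F->plug->F
Char 6 ('F'): step: R->3, L=1; F->plug->F->R->F->L->B->refl->F->L'->D->R'->H->plug->G
Char 7 ('G'): step: R->4, L=1; G->plug->H->R->F->L->B->refl->F->L'->D->R'->B->plug->B
Char 8 ('F'): step: R->5, L=1; F->plug->F->R->B->L->C->refl->D->L'->E->R'->G->plug->H
Char 9 ('E'): step: R->6, L=1; E->plug->D->R->E->L->D->refl->C->L'->B->R'->H->plug->G
Char 10 ('F'): step: R->7, L=1; F->plug->F->R->G->L->H->refl->A->L'->C->R'->E->plug->D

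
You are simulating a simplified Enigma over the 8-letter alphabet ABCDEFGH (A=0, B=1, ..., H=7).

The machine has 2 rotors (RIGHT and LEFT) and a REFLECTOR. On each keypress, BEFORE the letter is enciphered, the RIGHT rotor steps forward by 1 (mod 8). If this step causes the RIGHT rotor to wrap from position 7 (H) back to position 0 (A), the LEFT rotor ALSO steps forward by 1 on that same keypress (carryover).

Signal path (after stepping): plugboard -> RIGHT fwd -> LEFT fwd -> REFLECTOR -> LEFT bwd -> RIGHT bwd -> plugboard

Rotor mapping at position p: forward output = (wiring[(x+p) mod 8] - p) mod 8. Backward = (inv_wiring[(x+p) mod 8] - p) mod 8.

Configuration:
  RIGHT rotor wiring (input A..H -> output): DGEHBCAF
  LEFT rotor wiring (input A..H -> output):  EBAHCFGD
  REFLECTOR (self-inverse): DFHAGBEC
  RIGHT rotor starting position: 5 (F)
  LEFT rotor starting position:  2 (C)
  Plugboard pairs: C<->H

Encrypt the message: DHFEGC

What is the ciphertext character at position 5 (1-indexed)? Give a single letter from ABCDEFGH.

Char 1 ('D'): step: R->6, L=2; D->plug->D->R->A->L->G->refl->E->L'->E->R'->H->plug->C
Char 2 ('H'): step: R->7, L=2; H->plug->C->R->H->L->H->refl->C->L'->G->R'->A->plug->A
Char 3 ('F'): step: R->0, L->3 (L advanced); F->plug->F->R->C->L->C->refl->H->L'->B->R'->E->plug->E
Char 4 ('E'): step: R->1, L=3; E->plug->E->R->B->L->H->refl->C->L'->C->R'->H->plug->C
Char 5 ('G'): step: R->2, L=3; G->plug->G->R->B->L->H->refl->C->L'->C->R'->A->plug->A

A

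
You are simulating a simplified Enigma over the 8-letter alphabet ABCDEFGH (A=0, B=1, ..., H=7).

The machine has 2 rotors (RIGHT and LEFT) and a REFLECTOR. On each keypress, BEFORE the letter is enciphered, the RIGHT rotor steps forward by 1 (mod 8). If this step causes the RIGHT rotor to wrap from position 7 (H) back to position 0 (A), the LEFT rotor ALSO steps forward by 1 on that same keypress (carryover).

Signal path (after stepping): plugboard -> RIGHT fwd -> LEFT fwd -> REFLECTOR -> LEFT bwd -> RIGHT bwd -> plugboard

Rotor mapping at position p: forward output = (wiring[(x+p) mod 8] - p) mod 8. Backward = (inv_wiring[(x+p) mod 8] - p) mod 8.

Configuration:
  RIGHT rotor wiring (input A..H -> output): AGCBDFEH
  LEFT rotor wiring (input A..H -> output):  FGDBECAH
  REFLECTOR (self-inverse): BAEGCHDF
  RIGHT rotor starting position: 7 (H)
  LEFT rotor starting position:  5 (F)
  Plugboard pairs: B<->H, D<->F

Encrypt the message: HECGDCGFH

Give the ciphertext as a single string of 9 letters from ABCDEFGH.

Char 1 ('H'): step: R->0, L->6 (L advanced); H->plug->B->R->G->L->G->refl->D->L'->F->R'->F->plug->D
Char 2 ('E'): step: R->1, L=6; E->plug->E->R->E->L->F->refl->H->L'->C->R'->D->plug->F
Char 3 ('C'): step: R->2, L=6; C->plug->C->R->B->L->B->refl->A->L'->D->R'->D->plug->F
Char 4 ('G'): step: R->3, L=6; G->plug->G->R->D->L->A->refl->B->L'->B->R'->D->plug->F
Char 5 ('D'): step: R->4, L=6; D->plug->F->R->C->L->H->refl->F->L'->E->R'->E->plug->E
Char 6 ('C'): step: R->5, L=6; C->plug->C->R->C->L->H->refl->F->L'->E->R'->G->plug->G
Char 7 ('G'): step: R->6, L=6; G->plug->G->R->F->L->D->refl->G->L'->G->R'->A->plug->A
Char 8 ('F'): step: R->7, L=6; F->plug->D->R->D->L->A->refl->B->L'->B->R'->B->plug->H
Char 9 ('H'): step: R->0, L->7 (L advanced); H->plug->B->R->G->L->D->refl->G->L'->B->R'->D->plug->F

Answer: DFFFEGAHF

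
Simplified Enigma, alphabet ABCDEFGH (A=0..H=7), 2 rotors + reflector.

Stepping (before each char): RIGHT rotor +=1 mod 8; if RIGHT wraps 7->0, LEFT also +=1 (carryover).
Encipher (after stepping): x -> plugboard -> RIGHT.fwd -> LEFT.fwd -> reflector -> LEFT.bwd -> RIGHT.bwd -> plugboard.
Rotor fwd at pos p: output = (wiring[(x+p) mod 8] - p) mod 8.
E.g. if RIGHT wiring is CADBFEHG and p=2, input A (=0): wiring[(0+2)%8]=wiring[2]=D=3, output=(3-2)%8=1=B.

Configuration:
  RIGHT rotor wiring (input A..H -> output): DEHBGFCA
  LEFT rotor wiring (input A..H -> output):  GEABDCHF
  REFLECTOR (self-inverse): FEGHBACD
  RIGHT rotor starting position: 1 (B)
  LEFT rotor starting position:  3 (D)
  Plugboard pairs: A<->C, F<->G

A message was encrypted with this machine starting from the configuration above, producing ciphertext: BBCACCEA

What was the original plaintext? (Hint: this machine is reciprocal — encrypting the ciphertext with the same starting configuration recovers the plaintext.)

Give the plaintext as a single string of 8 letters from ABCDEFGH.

Answer: FCHDFGCH

Derivation:
Char 1 ('B'): step: R->2, L=3; B->plug->B->R->H->L->F->refl->A->L'->B->R'->G->plug->F
Char 2 ('B'): step: R->3, L=3; B->plug->B->R->D->L->E->refl->B->L'->G->R'->A->plug->C
Char 3 ('C'): step: R->4, L=3; C->plug->A->R->C->L->H->refl->D->L'->F->R'->H->plug->H
Char 4 ('A'): step: R->5, L=3; A->plug->C->R->D->L->E->refl->B->L'->G->R'->D->plug->D
Char 5 ('C'): step: R->6, L=3; C->plug->A->R->E->L->C->refl->G->L'->A->R'->G->plug->F
Char 6 ('C'): step: R->7, L=3; C->plug->A->R->B->L->A->refl->F->L'->H->R'->F->plug->G
Char 7 ('E'): step: R->0, L->4 (L advanced); E->plug->E->R->G->L->E->refl->B->L'->D->R'->A->plug->C
Char 8 ('A'): step: R->1, L=4; A->plug->C->R->A->L->H->refl->D->L'->C->R'->H->plug->H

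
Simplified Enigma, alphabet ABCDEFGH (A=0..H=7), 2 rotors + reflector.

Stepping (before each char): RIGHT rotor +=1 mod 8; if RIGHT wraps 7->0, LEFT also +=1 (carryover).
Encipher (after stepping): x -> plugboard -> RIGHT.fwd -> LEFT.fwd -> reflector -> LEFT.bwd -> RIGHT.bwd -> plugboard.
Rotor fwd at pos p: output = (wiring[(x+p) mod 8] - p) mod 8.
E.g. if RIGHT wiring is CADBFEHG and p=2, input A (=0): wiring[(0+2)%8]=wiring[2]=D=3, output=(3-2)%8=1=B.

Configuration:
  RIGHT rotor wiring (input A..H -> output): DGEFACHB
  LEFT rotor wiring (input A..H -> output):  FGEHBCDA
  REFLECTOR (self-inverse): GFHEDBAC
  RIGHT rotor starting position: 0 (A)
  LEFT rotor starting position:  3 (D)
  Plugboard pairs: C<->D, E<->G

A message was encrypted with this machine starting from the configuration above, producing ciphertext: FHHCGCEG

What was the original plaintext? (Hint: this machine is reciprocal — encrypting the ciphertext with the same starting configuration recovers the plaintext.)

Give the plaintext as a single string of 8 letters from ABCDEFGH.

Char 1 ('F'): step: R->1, L=3; F->plug->F->R->G->L->D->refl->E->L'->A->R'->G->plug->E
Char 2 ('H'): step: R->2, L=3; H->plug->H->R->E->L->F->refl->B->L'->H->R'->F->plug->F
Char 3 ('H'): step: R->3, L=3; H->plug->H->R->B->L->G->refl->A->L'->D->R'->G->plug->E
Char 4 ('C'): step: R->4, L=3; C->plug->D->R->F->L->C->refl->H->L'->C->R'->F->plug->F
Char 5 ('G'): step: R->5, L=3; G->plug->E->R->B->L->G->refl->A->L'->D->R'->H->plug->H
Char 6 ('C'): step: R->6, L=3; C->plug->D->R->A->L->E->refl->D->L'->G->R'->E->plug->G
Char 7 ('E'): step: R->7, L=3; E->plug->G->R->D->L->A->refl->G->L'->B->R'->F->plug->F
Char 8 ('G'): step: R->0, L->4 (L advanced); G->plug->E->R->A->L->F->refl->B->L'->E->R'->C->plug->D

Answer: EFEFHGFD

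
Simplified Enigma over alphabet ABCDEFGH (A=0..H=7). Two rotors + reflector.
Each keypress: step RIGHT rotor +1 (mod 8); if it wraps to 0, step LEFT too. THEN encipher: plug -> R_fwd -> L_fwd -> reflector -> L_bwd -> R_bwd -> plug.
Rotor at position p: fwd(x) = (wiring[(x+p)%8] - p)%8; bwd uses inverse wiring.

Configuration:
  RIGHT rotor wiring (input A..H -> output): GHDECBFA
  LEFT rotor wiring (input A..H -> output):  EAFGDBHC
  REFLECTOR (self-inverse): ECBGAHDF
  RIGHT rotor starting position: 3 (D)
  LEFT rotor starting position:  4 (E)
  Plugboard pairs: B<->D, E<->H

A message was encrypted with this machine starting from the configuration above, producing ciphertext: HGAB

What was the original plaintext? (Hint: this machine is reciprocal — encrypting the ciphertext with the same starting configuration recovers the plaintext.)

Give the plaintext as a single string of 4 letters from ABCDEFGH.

Answer: FFFH

Derivation:
Char 1 ('H'): step: R->4, L=4; H->plug->E->R->C->L->D->refl->G->L'->D->R'->F->plug->F
Char 2 ('G'): step: R->5, L=4; G->plug->G->R->H->L->C->refl->B->L'->G->R'->F->plug->F
Char 3 ('A'): step: R->6, L=4; A->plug->A->R->H->L->C->refl->B->L'->G->R'->F->plug->F
Char 4 ('B'): step: R->7, L=4; B->plug->D->R->E->L->A->refl->E->L'->F->R'->E->plug->H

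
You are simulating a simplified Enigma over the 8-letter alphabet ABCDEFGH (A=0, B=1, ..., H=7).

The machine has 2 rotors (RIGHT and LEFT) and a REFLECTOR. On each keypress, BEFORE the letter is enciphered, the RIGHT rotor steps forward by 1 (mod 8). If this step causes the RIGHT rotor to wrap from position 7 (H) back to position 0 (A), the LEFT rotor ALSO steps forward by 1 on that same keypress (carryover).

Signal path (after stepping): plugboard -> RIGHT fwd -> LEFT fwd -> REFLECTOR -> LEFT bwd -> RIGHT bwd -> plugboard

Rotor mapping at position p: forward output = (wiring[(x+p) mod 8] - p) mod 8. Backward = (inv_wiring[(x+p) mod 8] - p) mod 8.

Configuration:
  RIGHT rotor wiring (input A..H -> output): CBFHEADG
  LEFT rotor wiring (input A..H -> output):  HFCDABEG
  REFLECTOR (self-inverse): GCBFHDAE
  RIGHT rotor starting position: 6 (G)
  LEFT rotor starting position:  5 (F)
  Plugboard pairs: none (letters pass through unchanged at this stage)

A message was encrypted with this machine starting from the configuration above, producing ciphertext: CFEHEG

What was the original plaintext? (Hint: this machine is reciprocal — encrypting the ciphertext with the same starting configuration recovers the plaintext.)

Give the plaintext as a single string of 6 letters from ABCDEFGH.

Answer: BBGBAA

Derivation:
Char 1 ('C'): step: R->7, L=5; C->plug->C->R->C->L->B->refl->C->L'->D->R'->B->plug->B
Char 2 ('F'): step: R->0, L->6 (L advanced); F->plug->F->R->A->L->G->refl->A->L'->B->R'->B->plug->B
Char 3 ('E'): step: R->1, L=6; E->plug->E->R->H->L->D->refl->F->L'->F->R'->G->plug->G
Char 4 ('H'): step: R->2, L=6; H->plug->H->R->H->L->D->refl->F->L'->F->R'->B->plug->B
Char 5 ('E'): step: R->3, L=6; E->plug->E->R->D->L->H->refl->E->L'->E->R'->A->plug->A
Char 6 ('G'): step: R->4, L=6; G->plug->G->R->B->L->A->refl->G->L'->A->R'->A->plug->A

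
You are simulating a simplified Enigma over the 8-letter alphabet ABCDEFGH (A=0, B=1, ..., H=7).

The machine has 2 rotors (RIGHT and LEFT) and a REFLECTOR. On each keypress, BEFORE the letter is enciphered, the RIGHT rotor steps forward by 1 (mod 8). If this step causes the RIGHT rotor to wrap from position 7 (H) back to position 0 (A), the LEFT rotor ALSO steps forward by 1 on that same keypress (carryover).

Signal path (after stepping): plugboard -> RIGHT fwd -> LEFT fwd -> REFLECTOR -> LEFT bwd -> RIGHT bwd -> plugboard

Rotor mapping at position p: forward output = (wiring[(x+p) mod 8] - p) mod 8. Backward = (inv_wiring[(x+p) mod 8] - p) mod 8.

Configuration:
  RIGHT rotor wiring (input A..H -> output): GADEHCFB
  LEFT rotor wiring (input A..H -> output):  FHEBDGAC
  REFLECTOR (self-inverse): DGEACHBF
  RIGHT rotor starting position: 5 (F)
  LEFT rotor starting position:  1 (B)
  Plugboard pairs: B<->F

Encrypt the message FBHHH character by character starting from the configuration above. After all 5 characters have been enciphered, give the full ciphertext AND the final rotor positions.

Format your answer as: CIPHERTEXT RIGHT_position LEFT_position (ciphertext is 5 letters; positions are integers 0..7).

Answer: AHEDC 2 2

Derivation:
Char 1 ('F'): step: R->6, L=1; F->plug->B->R->D->L->C->refl->E->L'->H->R'->A->plug->A
Char 2 ('B'): step: R->7, L=1; B->plug->F->R->A->L->G->refl->B->L'->G->R'->H->plug->H
Char 3 ('H'): step: R->0, L->2 (L advanced); H->plug->H->R->B->L->H->refl->F->L'->H->R'->E->plug->E
Char 4 ('H'): step: R->1, L=2; H->plug->H->R->F->L->A->refl->D->L'->G->R'->D->plug->D
Char 5 ('H'): step: R->2, L=2; H->plug->H->R->G->L->D->refl->A->L'->F->R'->C->plug->C
Final: ciphertext=AHEDC, RIGHT=2, LEFT=2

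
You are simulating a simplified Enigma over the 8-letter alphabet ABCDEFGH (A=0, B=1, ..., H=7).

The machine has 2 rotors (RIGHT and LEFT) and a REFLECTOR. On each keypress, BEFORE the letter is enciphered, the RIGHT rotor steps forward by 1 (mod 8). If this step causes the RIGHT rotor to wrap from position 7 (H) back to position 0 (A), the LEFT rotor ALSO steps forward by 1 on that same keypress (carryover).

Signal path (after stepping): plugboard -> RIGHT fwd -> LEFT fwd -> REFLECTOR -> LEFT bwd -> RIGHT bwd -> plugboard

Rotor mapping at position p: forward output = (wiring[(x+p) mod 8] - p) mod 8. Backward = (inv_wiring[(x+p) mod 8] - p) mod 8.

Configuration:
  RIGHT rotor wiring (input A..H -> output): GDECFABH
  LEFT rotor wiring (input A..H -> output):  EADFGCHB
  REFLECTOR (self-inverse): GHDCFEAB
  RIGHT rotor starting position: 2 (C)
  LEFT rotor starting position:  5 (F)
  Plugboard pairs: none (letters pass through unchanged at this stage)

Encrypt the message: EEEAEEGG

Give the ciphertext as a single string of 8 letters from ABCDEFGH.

Answer: HGGGBFAE

Derivation:
Char 1 ('E'): step: R->3, L=5; E->plug->E->R->E->L->D->refl->C->L'->B->R'->H->plug->H
Char 2 ('E'): step: R->4, L=5; E->plug->E->R->C->L->E->refl->F->L'->A->R'->G->plug->G
Char 3 ('E'): step: R->5, L=5; E->plug->E->R->G->L->A->refl->G->L'->F->R'->G->plug->G
Char 4 ('A'): step: R->6, L=5; A->plug->A->R->D->L->H->refl->B->L'->H->R'->G->plug->G
Char 5 ('E'): step: R->7, L=5; E->plug->E->R->D->L->H->refl->B->L'->H->R'->B->plug->B
Char 6 ('E'): step: R->0, L->6 (L advanced); E->plug->E->R->F->L->H->refl->B->L'->A->R'->F->plug->F
Char 7 ('G'): step: R->1, L=6; G->plug->G->R->G->L->A->refl->G->L'->C->R'->A->plug->A
Char 8 ('G'): step: R->2, L=6; G->plug->G->R->E->L->F->refl->E->L'->H->R'->E->plug->E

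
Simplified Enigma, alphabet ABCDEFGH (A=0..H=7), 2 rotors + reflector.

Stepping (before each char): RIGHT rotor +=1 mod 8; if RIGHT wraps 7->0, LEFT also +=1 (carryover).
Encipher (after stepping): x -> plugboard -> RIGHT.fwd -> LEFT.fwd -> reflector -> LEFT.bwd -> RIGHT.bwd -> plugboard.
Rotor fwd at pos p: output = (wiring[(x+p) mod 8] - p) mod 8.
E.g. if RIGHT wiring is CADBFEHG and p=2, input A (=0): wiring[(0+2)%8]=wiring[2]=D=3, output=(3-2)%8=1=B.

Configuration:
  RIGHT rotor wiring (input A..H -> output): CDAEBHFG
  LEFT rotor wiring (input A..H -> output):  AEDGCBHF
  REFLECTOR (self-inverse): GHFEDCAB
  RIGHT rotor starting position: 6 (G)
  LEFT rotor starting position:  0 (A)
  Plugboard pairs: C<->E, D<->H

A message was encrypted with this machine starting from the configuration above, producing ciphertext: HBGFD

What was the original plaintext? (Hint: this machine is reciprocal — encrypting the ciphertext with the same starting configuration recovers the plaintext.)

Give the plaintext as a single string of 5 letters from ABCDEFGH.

Answer: FFFHE

Derivation:
Char 1 ('H'): step: R->7, L=0; H->plug->D->R->B->L->E->refl->D->L'->C->R'->F->plug->F
Char 2 ('B'): step: R->0, L->1 (L advanced); B->plug->B->R->D->L->B->refl->H->L'->H->R'->F->plug->F
Char 3 ('G'): step: R->1, L=1; G->plug->G->R->F->L->G->refl->A->L'->E->R'->F->plug->F
Char 4 ('F'): step: R->2, L=1; F->plug->F->R->E->L->A->refl->G->L'->F->R'->D->plug->H
Char 5 ('D'): step: R->3, L=1; D->plug->H->R->F->L->G->refl->A->L'->E->R'->C->plug->E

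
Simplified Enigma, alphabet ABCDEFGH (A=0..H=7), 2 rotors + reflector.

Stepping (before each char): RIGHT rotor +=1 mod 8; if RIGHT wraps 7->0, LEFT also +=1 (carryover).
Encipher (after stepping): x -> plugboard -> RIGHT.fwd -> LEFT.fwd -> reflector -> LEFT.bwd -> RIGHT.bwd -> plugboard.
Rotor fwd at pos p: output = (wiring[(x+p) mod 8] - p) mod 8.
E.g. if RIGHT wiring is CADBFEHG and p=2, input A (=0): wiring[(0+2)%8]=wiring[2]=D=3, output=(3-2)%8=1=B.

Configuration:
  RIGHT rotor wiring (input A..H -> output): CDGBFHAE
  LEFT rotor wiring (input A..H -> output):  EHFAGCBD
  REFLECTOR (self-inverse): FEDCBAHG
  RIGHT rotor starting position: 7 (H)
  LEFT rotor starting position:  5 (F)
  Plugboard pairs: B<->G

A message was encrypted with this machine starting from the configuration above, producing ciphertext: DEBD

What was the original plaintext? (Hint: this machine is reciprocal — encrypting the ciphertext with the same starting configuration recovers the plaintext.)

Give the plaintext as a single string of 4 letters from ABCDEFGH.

Answer: CHDB

Derivation:
Char 1 ('D'): step: R->0, L->6 (L advanced); D->plug->D->R->B->L->F->refl->A->L'->G->R'->C->plug->C
Char 2 ('E'): step: R->1, L=6; E->plug->E->R->G->L->A->refl->F->L'->B->R'->H->plug->H
Char 3 ('B'): step: R->2, L=6; B->plug->G->R->A->L->D->refl->C->L'->F->R'->D->plug->D
Char 4 ('D'): step: R->3, L=6; D->plug->D->R->F->L->C->refl->D->L'->A->R'->G->plug->B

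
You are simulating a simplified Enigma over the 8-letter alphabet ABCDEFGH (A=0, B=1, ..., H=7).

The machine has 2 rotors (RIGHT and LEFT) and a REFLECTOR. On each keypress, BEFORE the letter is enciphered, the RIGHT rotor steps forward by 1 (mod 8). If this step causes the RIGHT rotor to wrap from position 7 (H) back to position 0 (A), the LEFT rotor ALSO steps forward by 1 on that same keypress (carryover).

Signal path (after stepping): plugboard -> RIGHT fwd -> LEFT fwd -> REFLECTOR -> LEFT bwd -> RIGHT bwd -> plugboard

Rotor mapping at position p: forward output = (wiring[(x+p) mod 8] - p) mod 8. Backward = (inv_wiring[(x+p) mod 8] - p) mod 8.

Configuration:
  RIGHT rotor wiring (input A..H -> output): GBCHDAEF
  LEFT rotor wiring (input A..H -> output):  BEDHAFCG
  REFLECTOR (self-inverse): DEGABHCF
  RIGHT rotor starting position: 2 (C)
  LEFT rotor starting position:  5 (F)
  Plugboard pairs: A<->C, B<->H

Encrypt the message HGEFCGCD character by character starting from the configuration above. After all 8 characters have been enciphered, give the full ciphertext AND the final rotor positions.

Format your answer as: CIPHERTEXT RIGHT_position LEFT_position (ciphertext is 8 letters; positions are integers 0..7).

Answer: BFDEBDBF 2 6

Derivation:
Char 1 ('H'): step: R->3, L=5; H->plug->B->R->A->L->A->refl->D->L'->H->R'->H->plug->B
Char 2 ('G'): step: R->4, L=5; G->plug->G->R->G->L->C->refl->G->L'->F->R'->F->plug->F
Char 3 ('E'): step: R->5, L=5; E->plug->E->R->E->L->H->refl->F->L'->B->R'->D->plug->D
Char 4 ('F'): step: R->6, L=5; F->plug->F->R->B->L->F->refl->H->L'->E->R'->E->plug->E
Char 5 ('C'): step: R->7, L=5; C->plug->A->R->G->L->C->refl->G->L'->F->R'->H->plug->B
Char 6 ('G'): step: R->0, L->6 (L advanced); G->plug->G->R->E->L->F->refl->H->L'->H->R'->D->plug->D
Char 7 ('C'): step: R->1, L=6; C->plug->A->R->A->L->E->refl->B->L'->F->R'->H->plug->B
Char 8 ('D'): step: R->2, L=6; D->plug->D->R->G->L->C->refl->G->L'->D->R'->F->plug->F
Final: ciphertext=BFDEBDBF, RIGHT=2, LEFT=6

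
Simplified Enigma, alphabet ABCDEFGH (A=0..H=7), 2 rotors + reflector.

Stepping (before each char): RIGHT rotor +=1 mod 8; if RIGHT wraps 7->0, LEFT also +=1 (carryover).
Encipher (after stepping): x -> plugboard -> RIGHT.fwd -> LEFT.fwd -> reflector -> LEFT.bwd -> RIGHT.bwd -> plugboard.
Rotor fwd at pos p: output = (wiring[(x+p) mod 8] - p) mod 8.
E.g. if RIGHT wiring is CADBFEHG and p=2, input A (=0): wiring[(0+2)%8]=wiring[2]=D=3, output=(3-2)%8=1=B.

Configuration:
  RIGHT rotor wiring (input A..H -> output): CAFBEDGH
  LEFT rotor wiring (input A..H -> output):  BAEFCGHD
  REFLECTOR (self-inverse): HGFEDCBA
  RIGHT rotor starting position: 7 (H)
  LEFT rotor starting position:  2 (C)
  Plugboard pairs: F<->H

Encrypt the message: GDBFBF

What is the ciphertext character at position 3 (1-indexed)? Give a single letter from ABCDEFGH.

Char 1 ('G'): step: R->0, L->3 (L advanced); G->plug->G->R->G->L->F->refl->C->L'->A->R'->B->plug->B
Char 2 ('D'): step: R->1, L=3; D->plug->D->R->D->L->E->refl->D->L'->C->R'->E->plug->E
Char 3 ('B'): step: R->2, L=3; B->plug->B->R->H->L->B->refl->G->L'->F->R'->F->plug->H

H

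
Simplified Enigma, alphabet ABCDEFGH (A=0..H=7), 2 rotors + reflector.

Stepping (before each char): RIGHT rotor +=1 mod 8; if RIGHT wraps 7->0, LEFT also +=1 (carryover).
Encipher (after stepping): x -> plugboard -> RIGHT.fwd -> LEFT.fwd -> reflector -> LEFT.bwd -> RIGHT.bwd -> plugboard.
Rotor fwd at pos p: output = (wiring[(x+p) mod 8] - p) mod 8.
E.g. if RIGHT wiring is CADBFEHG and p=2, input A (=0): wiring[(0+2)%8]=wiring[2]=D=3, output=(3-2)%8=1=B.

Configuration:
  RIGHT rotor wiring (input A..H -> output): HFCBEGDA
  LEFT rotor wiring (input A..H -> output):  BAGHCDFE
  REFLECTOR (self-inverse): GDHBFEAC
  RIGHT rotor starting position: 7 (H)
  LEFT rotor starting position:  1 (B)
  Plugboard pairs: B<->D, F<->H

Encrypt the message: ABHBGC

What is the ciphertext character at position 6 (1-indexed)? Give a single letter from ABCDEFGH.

Char 1 ('A'): step: R->0, L->2 (L advanced); A->plug->A->R->H->L->G->refl->A->L'->C->R'->C->plug->C
Char 2 ('B'): step: R->1, L=2; B->plug->D->R->D->L->B->refl->D->L'->E->R'->A->plug->A
Char 3 ('H'): step: R->2, L=2; H->plug->F->R->G->L->H->refl->C->L'->F->R'->G->plug->G
Char 4 ('B'): step: R->3, L=2; B->plug->D->R->A->L->E->refl->F->L'->B->R'->B->plug->D
Char 5 ('G'): step: R->4, L=2; G->plug->G->R->G->L->H->refl->C->L'->F->R'->H->plug->F
Char 6 ('C'): step: R->5, L=2; C->plug->C->R->D->L->B->refl->D->L'->E->R'->G->plug->G

G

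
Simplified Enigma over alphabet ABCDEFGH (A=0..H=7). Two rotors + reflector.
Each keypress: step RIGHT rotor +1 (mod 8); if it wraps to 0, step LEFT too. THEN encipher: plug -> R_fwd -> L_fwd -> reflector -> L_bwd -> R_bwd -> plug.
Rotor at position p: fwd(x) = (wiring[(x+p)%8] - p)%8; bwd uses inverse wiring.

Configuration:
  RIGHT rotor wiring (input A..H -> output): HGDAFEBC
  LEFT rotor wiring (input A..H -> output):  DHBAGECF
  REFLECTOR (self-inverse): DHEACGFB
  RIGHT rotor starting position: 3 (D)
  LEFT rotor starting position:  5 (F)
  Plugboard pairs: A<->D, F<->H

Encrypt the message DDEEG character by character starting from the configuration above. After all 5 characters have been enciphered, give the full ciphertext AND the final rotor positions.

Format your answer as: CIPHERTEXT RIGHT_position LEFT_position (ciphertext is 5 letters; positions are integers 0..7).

Answer: EFBDC 0 6

Derivation:
Char 1 ('D'): step: R->4, L=5; D->plug->A->R->B->L->F->refl->G->L'->D->R'->E->plug->E
Char 2 ('D'): step: R->5, L=5; D->plug->A->R->H->L->B->refl->H->L'->A->R'->H->plug->F
Char 3 ('E'): step: R->6, L=5; E->plug->E->R->F->L->E->refl->C->L'->E->R'->B->plug->B
Char 4 ('E'): step: R->7, L=5; E->plug->E->R->B->L->F->refl->G->L'->D->R'->A->plug->D
Char 5 ('G'): step: R->0, L->6 (L advanced); G->plug->G->R->B->L->H->refl->B->L'->D->R'->C->plug->C
Final: ciphertext=EFBDC, RIGHT=0, LEFT=6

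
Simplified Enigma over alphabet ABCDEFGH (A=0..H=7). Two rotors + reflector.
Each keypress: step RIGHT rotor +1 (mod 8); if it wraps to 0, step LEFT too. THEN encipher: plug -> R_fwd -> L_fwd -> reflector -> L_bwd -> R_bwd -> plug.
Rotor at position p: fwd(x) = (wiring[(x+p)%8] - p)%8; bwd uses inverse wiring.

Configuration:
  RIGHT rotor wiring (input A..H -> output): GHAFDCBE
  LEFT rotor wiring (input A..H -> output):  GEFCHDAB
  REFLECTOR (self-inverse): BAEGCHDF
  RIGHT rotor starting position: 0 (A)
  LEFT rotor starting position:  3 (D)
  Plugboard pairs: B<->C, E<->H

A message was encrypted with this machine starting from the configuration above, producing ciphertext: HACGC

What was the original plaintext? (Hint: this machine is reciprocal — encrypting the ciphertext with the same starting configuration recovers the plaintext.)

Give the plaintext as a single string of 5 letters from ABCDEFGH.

Answer: CFFBA

Derivation:
Char 1 ('H'): step: R->1, L=3; H->plug->E->R->B->L->E->refl->C->L'->H->R'->B->plug->C
Char 2 ('A'): step: R->2, L=3; A->plug->A->R->G->L->B->refl->A->L'->C->R'->F->plug->F
Char 3 ('C'): step: R->3, L=3; C->plug->B->R->A->L->H->refl->F->L'->D->R'->F->plug->F
Char 4 ('G'): step: R->4, L=3; G->plug->G->R->E->L->G->refl->D->L'->F->R'->C->plug->B
Char 5 ('C'): step: R->5, L=3; C->plug->B->R->E->L->G->refl->D->L'->F->R'->A->plug->A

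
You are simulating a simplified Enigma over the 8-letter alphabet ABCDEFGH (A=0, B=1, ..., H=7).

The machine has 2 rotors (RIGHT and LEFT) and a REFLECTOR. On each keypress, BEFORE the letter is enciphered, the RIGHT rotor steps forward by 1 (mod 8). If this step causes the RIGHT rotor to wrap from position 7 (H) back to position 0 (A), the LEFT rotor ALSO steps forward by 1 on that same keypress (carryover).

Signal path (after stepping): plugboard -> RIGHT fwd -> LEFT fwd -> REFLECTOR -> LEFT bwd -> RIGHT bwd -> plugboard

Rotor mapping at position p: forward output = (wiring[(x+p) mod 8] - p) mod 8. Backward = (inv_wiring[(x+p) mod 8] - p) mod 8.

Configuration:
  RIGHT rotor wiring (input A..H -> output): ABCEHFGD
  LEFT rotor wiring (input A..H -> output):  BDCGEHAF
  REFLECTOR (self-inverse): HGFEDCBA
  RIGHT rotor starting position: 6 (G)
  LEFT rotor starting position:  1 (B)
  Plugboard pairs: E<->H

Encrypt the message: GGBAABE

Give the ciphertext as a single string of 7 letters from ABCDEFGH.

Char 1 ('G'): step: R->7, L=1; G->plug->G->R->G->L->E->refl->D->L'->D->R'->D->plug->D
Char 2 ('G'): step: R->0, L->2 (L advanced); G->plug->G->R->G->L->H->refl->A->L'->A->R'->A->plug->A
Char 3 ('B'): step: R->1, L=2; B->plug->B->R->B->L->E->refl->D->L'->F->R'->F->plug->F
Char 4 ('A'): step: R->2, L=2; A->plug->A->R->A->L->A->refl->H->L'->G->R'->G->plug->G
Char 5 ('A'): step: R->3, L=2; A->plug->A->R->B->L->E->refl->D->L'->F->R'->F->plug->F
Char 6 ('B'): step: R->4, L=2; B->plug->B->R->B->L->E->refl->D->L'->F->R'->F->plug->F
Char 7 ('E'): step: R->5, L=2; E->plug->H->R->C->L->C->refl->F->L'->D->R'->D->plug->D

Answer: DAFGFFD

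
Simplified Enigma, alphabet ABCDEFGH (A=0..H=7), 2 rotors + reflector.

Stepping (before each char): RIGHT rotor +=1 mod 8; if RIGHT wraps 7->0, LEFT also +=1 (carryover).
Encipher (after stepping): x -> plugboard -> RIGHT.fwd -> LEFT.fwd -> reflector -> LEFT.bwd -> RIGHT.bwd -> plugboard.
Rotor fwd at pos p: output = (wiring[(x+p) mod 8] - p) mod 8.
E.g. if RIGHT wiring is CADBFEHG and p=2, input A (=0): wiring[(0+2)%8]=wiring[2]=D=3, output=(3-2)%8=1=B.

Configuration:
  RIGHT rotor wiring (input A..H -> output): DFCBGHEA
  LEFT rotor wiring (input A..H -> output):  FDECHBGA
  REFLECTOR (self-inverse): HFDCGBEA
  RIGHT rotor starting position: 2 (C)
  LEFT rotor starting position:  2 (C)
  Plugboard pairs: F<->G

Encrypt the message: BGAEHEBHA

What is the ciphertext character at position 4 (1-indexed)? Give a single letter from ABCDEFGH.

Char 1 ('B'): step: R->3, L=2; B->plug->B->R->D->L->H->refl->A->L'->B->R'->D->plug->D
Char 2 ('G'): step: R->4, L=2; G->plug->F->R->B->L->A->refl->H->L'->D->R'->B->plug->B
Char 3 ('A'): step: R->5, L=2; A->plug->A->R->C->L->F->refl->B->L'->H->R'->B->plug->B
Char 4 ('E'): step: R->6, L=2; E->plug->E->R->E->L->E->refl->G->L'->F->R'->C->plug->C

C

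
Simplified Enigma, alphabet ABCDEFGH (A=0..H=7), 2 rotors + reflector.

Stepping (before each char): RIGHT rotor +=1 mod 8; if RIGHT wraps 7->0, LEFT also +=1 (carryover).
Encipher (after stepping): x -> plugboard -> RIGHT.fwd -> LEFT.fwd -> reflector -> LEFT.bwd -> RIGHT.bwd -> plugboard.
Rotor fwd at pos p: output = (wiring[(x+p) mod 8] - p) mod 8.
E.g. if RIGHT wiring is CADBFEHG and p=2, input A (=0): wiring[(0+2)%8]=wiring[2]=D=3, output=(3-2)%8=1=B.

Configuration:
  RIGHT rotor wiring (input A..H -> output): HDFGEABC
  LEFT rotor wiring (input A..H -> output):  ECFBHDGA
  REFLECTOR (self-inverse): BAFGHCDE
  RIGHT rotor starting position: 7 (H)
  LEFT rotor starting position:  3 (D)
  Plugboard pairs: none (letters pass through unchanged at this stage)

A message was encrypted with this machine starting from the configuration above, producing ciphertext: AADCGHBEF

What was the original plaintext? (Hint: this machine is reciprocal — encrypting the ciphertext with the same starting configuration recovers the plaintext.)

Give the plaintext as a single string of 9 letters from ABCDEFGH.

Answer: HEBGEDGHH

Derivation:
Char 1 ('A'): step: R->0, L->4 (L advanced); A->plug->A->R->H->L->F->refl->C->L'->C->R'->H->plug->H
Char 2 ('A'): step: R->1, L=4; A->plug->A->R->C->L->C->refl->F->L'->H->R'->E->plug->E
Char 3 ('D'): step: R->2, L=4; D->plug->D->R->G->L->B->refl->A->L'->E->R'->B->plug->B
Char 4 ('C'): step: R->3, L=4; C->plug->C->R->F->L->G->refl->D->L'->A->R'->G->plug->G
Char 5 ('G'): step: R->4, L=4; G->plug->G->R->B->L->H->refl->E->L'->D->R'->E->plug->E
Char 6 ('H'): step: R->5, L=4; H->plug->H->R->H->L->F->refl->C->L'->C->R'->D->plug->D
Char 7 ('B'): step: R->6, L=4; B->plug->B->R->E->L->A->refl->B->L'->G->R'->G->plug->G
Char 8 ('E'): step: R->7, L=4; E->plug->E->R->H->L->F->refl->C->L'->C->R'->H->plug->H
Char 9 ('F'): step: R->0, L->5 (L advanced); F->plug->F->R->A->L->G->refl->D->L'->C->R'->H->plug->H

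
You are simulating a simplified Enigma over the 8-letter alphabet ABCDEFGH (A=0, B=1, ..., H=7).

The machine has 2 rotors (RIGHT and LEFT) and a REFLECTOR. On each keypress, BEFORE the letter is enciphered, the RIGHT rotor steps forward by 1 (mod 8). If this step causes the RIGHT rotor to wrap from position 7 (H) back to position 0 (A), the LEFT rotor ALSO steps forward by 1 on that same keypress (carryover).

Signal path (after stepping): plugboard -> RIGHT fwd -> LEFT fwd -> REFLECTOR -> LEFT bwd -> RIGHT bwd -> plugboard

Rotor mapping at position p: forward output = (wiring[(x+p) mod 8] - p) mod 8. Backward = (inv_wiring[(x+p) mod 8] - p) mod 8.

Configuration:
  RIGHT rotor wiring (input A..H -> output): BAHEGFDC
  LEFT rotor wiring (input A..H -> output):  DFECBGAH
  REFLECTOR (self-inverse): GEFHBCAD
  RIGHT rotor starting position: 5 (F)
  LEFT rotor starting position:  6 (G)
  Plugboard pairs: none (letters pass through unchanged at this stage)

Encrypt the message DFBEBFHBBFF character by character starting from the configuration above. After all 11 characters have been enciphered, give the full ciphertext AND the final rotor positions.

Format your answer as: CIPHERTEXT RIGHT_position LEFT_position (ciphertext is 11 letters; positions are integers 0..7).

Char 1 ('D'): step: R->6, L=6; D->plug->D->R->C->L->F->refl->C->L'->A->R'->G->plug->G
Char 2 ('F'): step: R->7, L=6; F->plug->F->R->H->L->A->refl->G->L'->E->R'->H->plug->H
Char 3 ('B'): step: R->0, L->7 (L advanced); B->plug->B->R->A->L->A->refl->G->L'->C->R'->H->plug->H
Char 4 ('E'): step: R->1, L=7; E->plug->E->R->E->L->D->refl->H->L'->G->R'->B->plug->B
Char 5 ('B'): step: R->2, L=7; B->plug->B->R->C->L->G->refl->A->L'->A->R'->F->plug->F
Char 6 ('F'): step: R->3, L=7; F->plug->F->R->G->L->H->refl->D->L'->E->R'->H->plug->H
Char 7 ('H'): step: R->4, L=7; H->plug->H->R->A->L->A->refl->G->L'->C->R'->A->plug->A
Char 8 ('B'): step: R->5, L=7; B->plug->B->R->G->L->H->refl->D->L'->E->R'->D->plug->D
Char 9 ('B'): step: R->6, L=7; B->plug->B->R->E->L->D->refl->H->L'->G->R'->F->plug->F
Char 10 ('F'): step: R->7, L=7; F->plug->F->R->H->L->B->refl->E->L'->B->R'->C->plug->C
Char 11 ('F'): step: R->0, L->0 (L advanced); F->plug->F->R->F->L->G->refl->A->L'->G->R'->E->plug->E
Final: ciphertext=GHHBFHADFCE, RIGHT=0, LEFT=0

Answer: GHHBFHADFCE 0 0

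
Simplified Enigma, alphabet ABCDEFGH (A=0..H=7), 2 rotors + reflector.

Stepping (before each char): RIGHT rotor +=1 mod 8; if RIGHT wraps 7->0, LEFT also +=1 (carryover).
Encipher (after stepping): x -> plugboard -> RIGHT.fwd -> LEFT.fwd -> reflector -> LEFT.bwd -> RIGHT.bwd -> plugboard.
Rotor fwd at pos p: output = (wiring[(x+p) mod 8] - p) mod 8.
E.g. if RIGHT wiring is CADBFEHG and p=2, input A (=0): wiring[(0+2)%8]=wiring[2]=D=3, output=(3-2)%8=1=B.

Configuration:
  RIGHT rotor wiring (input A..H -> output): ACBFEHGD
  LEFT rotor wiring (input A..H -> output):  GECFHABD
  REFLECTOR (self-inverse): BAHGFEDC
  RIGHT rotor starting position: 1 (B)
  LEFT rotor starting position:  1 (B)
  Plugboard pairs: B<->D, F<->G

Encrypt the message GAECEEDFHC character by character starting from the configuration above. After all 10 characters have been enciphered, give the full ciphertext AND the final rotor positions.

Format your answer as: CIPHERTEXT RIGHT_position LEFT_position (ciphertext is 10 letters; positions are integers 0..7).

Char 1 ('G'): step: R->2, L=1; G->plug->F->R->B->L->B->refl->A->L'->F->R'->D->plug->B
Char 2 ('A'): step: R->3, L=1; A->plug->A->R->C->L->E->refl->F->L'->H->R'->G->plug->F
Char 3 ('E'): step: R->4, L=1; E->plug->E->R->E->L->H->refl->C->L'->G->R'->F->plug->G
Char 4 ('C'): step: R->5, L=1; C->plug->C->R->G->L->C->refl->H->L'->E->R'->F->plug->G
Char 5 ('E'): step: R->6, L=1; E->plug->E->R->D->L->G->refl->D->L'->A->R'->A->plug->A
Char 6 ('E'): step: R->7, L=1; E->plug->E->R->G->L->C->refl->H->L'->E->R'->A->plug->A
Char 7 ('D'): step: R->0, L->2 (L advanced); D->plug->B->R->C->L->F->refl->E->L'->G->R'->G->plug->F
Char 8 ('F'): step: R->1, L=2; F->plug->G->R->C->L->F->refl->E->L'->G->R'->E->plug->E
Char 9 ('H'): step: R->2, L=2; H->plug->H->R->A->L->A->refl->B->L'->F->R'->D->plug->B
Char 10 ('C'): step: R->3, L=2; C->plug->C->R->E->L->H->refl->C->L'->H->R'->G->plug->F
Final: ciphertext=BFGGAAFEBF, RIGHT=3, LEFT=2

Answer: BFGGAAFEBF 3 2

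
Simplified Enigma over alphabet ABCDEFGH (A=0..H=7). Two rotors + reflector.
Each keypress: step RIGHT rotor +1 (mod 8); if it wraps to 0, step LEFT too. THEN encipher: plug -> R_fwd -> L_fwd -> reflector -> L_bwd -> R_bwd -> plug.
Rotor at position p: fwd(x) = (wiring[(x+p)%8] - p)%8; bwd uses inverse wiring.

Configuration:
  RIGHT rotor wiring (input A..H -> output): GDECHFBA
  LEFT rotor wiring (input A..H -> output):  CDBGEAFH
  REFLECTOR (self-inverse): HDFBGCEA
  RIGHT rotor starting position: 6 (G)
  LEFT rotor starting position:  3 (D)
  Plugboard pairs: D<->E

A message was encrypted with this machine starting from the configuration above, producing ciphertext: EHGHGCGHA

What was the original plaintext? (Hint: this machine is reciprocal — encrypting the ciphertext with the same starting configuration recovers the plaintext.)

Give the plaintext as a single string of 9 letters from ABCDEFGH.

Char 1 ('E'): step: R->7, L=3; E->plug->D->R->F->L->H->refl->A->L'->G->R'->G->plug->G
Char 2 ('H'): step: R->0, L->4 (L advanced); H->plug->H->R->A->L->A->refl->H->L'->F->R'->F->plug->F
Char 3 ('G'): step: R->1, L=4; G->plug->G->R->H->L->C->refl->F->L'->G->R'->D->plug->E
Char 4 ('H'): step: R->2, L=4; H->plug->H->R->B->L->E->refl->G->L'->E->R'->G->plug->G
Char 5 ('G'): step: R->3, L=4; G->plug->G->R->A->L->A->refl->H->L'->F->R'->E->plug->D
Char 6 ('C'): step: R->4, L=4; C->plug->C->R->F->L->H->refl->A->L'->A->R'->G->plug->G
Char 7 ('G'): step: R->5, L=4; G->plug->G->R->F->L->H->refl->A->L'->A->R'->A->plug->A
Char 8 ('H'): step: R->6, L=4; H->plug->H->R->H->L->C->refl->F->L'->G->R'->E->plug->D
Char 9 ('A'): step: R->7, L=4; A->plug->A->R->B->L->E->refl->G->L'->E->R'->C->plug->C

Answer: GFEGDGADC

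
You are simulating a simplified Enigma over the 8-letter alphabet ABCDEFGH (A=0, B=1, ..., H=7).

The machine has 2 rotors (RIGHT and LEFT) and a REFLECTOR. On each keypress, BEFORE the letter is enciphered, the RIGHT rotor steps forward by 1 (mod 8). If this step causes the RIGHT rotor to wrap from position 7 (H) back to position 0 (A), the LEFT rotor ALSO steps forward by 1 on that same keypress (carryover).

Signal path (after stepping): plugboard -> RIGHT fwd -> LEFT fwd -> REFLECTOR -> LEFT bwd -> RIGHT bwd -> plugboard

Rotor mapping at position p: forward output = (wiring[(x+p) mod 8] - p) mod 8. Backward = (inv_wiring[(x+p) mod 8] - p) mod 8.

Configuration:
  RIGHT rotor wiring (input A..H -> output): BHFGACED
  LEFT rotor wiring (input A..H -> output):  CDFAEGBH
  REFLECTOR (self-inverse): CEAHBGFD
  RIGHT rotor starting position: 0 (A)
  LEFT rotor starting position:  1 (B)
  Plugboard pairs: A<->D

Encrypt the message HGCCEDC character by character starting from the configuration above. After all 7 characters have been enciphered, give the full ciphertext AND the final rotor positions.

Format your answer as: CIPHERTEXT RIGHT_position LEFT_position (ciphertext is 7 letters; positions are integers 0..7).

Char 1 ('H'): step: R->1, L=1; H->plug->H->R->A->L->C->refl->A->L'->F->R'->C->plug->C
Char 2 ('G'): step: R->2, L=1; G->plug->G->R->H->L->B->refl->E->L'->B->R'->F->plug->F
Char 3 ('C'): step: R->3, L=1; C->plug->C->R->H->L->B->refl->E->L'->B->R'->D->plug->A
Char 4 ('C'): step: R->4, L=1; C->plug->C->R->A->L->C->refl->A->L'->F->R'->E->plug->E
Char 5 ('E'): step: R->5, L=1; E->plug->E->R->C->L->H->refl->D->L'->D->R'->H->plug->H
Char 6 ('D'): step: R->6, L=1; D->plug->A->R->G->L->G->refl->F->L'->E->R'->H->plug->H
Char 7 ('C'): step: R->7, L=1; C->plug->C->R->A->L->C->refl->A->L'->F->R'->H->plug->H
Final: ciphertext=CFAEHHH, RIGHT=7, LEFT=1

Answer: CFAEHHH 7 1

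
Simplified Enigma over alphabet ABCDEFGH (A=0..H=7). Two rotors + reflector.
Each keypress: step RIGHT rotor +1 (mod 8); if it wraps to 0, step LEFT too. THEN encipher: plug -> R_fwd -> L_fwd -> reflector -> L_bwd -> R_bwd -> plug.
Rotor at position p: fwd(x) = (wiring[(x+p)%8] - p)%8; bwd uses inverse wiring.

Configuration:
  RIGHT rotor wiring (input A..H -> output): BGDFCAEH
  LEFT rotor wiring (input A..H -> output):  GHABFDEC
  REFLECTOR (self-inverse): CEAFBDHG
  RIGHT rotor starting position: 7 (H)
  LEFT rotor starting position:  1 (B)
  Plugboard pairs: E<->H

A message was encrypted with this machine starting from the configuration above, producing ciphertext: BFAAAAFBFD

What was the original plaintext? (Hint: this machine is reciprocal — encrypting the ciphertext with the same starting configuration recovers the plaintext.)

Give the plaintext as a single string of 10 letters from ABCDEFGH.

Answer: CGCBDFECGB

Derivation:
Char 1 ('B'): step: R->0, L->2 (L advanced); B->plug->B->R->G->L->E->refl->B->L'->D->R'->C->plug->C
Char 2 ('F'): step: R->1, L=2; F->plug->F->R->D->L->B->refl->E->L'->G->R'->G->plug->G
Char 3 ('A'): step: R->2, L=2; A->plug->A->R->B->L->H->refl->G->L'->A->R'->C->plug->C
Char 4 ('A'): step: R->3, L=2; A->plug->A->R->C->L->D->refl->F->L'->H->R'->B->plug->B
Char 5 ('A'): step: R->4, L=2; A->plug->A->R->G->L->E->refl->B->L'->D->R'->D->plug->D
Char 6 ('A'): step: R->5, L=2; A->plug->A->R->D->L->B->refl->E->L'->G->R'->F->plug->F
Char 7 ('F'): step: R->6, L=2; F->plug->F->R->H->L->F->refl->D->L'->C->R'->H->plug->E
Char 8 ('B'): step: R->7, L=2; B->plug->B->R->C->L->D->refl->F->L'->H->R'->C->plug->C
Char 9 ('F'): step: R->0, L->3 (L advanced); F->plug->F->R->A->L->G->refl->H->L'->E->R'->G->plug->G
Char 10 ('D'): step: R->1, L=3; D->plug->D->R->B->L->C->refl->A->L'->C->R'->B->plug->B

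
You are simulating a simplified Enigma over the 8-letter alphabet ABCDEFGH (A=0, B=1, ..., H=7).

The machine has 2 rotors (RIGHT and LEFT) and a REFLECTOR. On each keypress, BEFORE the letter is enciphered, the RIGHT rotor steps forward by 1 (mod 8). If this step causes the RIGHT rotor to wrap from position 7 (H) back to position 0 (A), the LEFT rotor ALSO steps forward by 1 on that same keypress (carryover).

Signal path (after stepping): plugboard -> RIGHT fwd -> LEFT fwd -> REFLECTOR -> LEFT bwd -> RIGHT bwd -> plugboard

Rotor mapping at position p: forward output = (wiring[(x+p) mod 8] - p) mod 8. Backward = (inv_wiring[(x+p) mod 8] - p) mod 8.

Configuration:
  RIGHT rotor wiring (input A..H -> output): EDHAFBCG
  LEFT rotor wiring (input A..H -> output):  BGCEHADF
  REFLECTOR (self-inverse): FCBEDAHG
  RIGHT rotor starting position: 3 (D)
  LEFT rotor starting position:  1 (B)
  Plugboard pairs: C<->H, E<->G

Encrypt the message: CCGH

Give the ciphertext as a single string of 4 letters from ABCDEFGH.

Char 1 ('C'): step: R->4, L=1; C->plug->H->R->E->L->H->refl->G->L'->D->R'->G->plug->E
Char 2 ('C'): step: R->5, L=1; C->plug->H->R->A->L->F->refl->A->L'->H->R'->D->plug->D
Char 3 ('G'): step: R->6, L=1; G->plug->E->R->B->L->B->refl->C->L'->F->R'->D->plug->D
Char 4 ('H'): step: R->7, L=1; H->plug->C->R->E->L->H->refl->G->L'->D->R'->H->plug->C

Answer: EDDC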